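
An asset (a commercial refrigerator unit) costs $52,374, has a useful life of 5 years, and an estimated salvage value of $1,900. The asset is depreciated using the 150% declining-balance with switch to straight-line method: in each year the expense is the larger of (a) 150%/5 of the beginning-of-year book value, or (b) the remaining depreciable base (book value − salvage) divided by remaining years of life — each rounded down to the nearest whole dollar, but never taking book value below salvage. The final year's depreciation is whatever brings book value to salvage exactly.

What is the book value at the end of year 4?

Depreciable base = $52,374 − $1,900 = $50,474.
Year 1: DB = ⌊$52,374 × 150%/5⌋ = $15,712; SL = ⌊$50,474/5⌋ = $10,094 → take DB $15,712. Book value $36,662.
Year 2: DB = ⌊$36,662 × 150%/5⌋ = $10,998; SL = ⌊$34,762/4⌋ = $8,690 → take DB $10,998. Book value $25,664.
Year 3: DB = ⌊$25,664 × 150%/5⌋ = $7,699; SL = ⌊$23,764/3⌋ = $7,921 → take SL $7,921. Book value $17,743.
Year 4: DB = ⌊$17,743 × 150%/5⌋ = $5,322; SL = ⌊$15,843/2⌋ = $7,921 → take SL $7,921. Book value $9,822.

$9,822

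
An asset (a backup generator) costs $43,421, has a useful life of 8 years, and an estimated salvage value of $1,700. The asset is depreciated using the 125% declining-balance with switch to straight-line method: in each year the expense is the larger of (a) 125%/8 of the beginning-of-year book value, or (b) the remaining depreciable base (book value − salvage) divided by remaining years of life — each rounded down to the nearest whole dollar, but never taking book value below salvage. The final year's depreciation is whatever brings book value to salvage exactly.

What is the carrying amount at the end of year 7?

Depreciable base = $43,421 − $1,700 = $41,721.
Year 1: DB = ⌊$43,421 × 125%/8⌋ = $6,784; SL = ⌊$41,721/8⌋ = $5,215 → take DB $6,784. Book value $36,637.
Year 2: DB = ⌊$36,637 × 125%/8⌋ = $5,724; SL = ⌊$34,937/7⌋ = $4,991 → take DB $5,724. Book value $30,913.
Year 3: DB = ⌊$30,913 × 125%/8⌋ = $4,830; SL = ⌊$29,213/6⌋ = $4,868 → take SL $4,868. Book value $26,045.
Year 4: DB = ⌊$26,045 × 125%/8⌋ = $4,069; SL = ⌊$24,345/5⌋ = $4,869 → take SL $4,869. Book value $21,176.
Year 5: DB = ⌊$21,176 × 125%/8⌋ = $3,308; SL = ⌊$19,476/4⌋ = $4,869 → take SL $4,869. Book value $16,307.
Year 6: DB = ⌊$16,307 × 125%/8⌋ = $2,547; SL = ⌊$14,607/3⌋ = $4,869 → take SL $4,869. Book value $11,438.
Year 7: DB = ⌊$11,438 × 125%/8⌋ = $1,787; SL = ⌊$9,738/2⌋ = $4,869 → take SL $4,869. Book value $6,569.

$6,569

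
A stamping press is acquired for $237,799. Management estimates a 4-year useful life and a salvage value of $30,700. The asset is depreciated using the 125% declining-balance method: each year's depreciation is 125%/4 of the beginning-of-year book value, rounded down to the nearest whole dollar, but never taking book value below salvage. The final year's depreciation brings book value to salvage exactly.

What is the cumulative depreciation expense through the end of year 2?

$125,401

Depreciable base = $237,799 − $30,700 = $207,099.
Year 1: ⌊$237,799 × 125%/4⌋ = $74,312. Book value $163,487.
Year 2: ⌊$163,487 × 125%/4⌋ = $51,089. Book value $112,398.
Accumulated through year 2 = $237,799 − $112,398 = $125,401.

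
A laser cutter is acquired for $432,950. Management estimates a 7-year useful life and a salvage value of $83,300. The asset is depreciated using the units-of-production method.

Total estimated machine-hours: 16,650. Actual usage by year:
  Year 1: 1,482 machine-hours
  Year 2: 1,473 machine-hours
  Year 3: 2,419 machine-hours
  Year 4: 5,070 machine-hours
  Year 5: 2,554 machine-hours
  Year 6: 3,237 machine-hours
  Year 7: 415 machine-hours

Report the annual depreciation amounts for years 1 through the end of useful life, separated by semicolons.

Depreciable base = $432,950 − $83,300 = $349,650.
Rate = $349,650 / 16,650 machine-hours = $21 per machine-hour.
Year 1: 1,482 × $21 = $31,122. Book value $401,828.
Year 2: 1,473 × $21 = $30,933. Book value $370,895.
Year 3: 2,419 × $21 = $50,799. Book value $320,096.
Year 4: 5,070 × $21 = $106,470. Book value $213,626.
Year 5: 2,554 × $21 = $53,634. Book value $159,992.
Year 6: 3,237 × $21 = $67,977. Book value $92,015.
Year 7: 415 × $21 = $8,715. Book value $83,300.

$31,122; $30,933; $50,799; $106,470; $53,634; $67,977; $8,715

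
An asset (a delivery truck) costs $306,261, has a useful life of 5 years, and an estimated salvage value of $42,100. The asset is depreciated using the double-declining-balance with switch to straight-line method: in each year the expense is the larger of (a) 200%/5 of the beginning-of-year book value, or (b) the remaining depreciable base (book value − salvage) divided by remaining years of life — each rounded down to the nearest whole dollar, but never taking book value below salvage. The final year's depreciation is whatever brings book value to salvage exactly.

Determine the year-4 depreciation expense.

$24,053

Depreciable base = $306,261 − $42,100 = $264,161.
Year 1: DB = ⌊$306,261 × 200%/5⌋ = $122,504; SL = ⌊$264,161/5⌋ = $52,832 → take DB $122,504. Book value $183,757.
Year 2: DB = ⌊$183,757 × 200%/5⌋ = $73,502; SL = ⌊$141,657/4⌋ = $35,414 → take DB $73,502. Book value $110,255.
Year 3: DB = ⌊$110,255 × 200%/5⌋ = $44,102; SL = ⌊$68,155/3⌋ = $22,718 → take DB $44,102. Book value $66,153.
Year 4: DB = ⌊$66,153 × 200%/5⌋ = $26,461; SL = ⌊$24,053/2⌋ = $12,026 → take DB $26,461, capped at $24,053. Book value $42,100.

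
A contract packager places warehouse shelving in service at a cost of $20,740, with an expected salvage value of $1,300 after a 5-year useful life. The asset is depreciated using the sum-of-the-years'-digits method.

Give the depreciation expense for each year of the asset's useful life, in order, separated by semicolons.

$6,480; $5,184; $3,888; $2,592; $1,296

Depreciable base = $20,740 − $1,300 = $19,440.
Sum of the years' digits = 5+4+3+2+1 = 15.
Year 1: $19,440 × 5/15 = $6,480. Book value $14,260.
Year 2: $19,440 × 4/15 = $5,184. Book value $9,076.
Year 3: $19,440 × 3/15 = $3,888. Book value $5,188.
Year 4: $19,440 × 2/15 = $2,592. Book value $2,596.
Year 5: $19,440 × 1/15 = $1,296. Book value $1,300.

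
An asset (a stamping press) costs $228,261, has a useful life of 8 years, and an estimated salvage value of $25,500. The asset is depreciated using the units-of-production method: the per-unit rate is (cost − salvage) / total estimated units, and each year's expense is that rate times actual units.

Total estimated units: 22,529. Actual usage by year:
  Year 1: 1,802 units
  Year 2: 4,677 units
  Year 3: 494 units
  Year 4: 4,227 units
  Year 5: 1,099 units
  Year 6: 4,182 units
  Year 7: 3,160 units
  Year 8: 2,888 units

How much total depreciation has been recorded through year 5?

$110,691

Depreciable base = $228,261 − $25,500 = $202,761.
Rate = $202,761 / 22,529 units = $9 per unit.
Year 1: 1,802 × $9 = $16,218. Book value $212,043.
Year 2: 4,677 × $9 = $42,093. Book value $169,950.
Year 3: 494 × $9 = $4,446. Book value $165,504.
Year 4: 4,227 × $9 = $38,043. Book value $127,461.
Year 5: 1,099 × $9 = $9,891. Book value $117,570.
Accumulated through year 5 = $228,261 − $117,570 = $110,691.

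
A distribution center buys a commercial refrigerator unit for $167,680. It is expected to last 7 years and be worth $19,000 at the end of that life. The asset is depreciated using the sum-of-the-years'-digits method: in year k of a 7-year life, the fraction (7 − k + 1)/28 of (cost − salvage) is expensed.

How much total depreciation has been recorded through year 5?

$132,750

Depreciable base = $167,680 − $19,000 = $148,680.
Sum of the years' digits = 7+6+5+4+3+2+1 = 28.
Year 1: $148,680 × 7/28 = $37,170. Book value $130,510.
Year 2: $148,680 × 6/28 = $31,860. Book value $98,650.
Year 3: $148,680 × 5/28 = $26,550. Book value $72,100.
Year 4: $148,680 × 4/28 = $21,240. Book value $50,860.
Year 5: $148,680 × 3/28 = $15,930. Book value $34,930.
Accumulated through year 5 = $167,680 − $34,930 = $132,750.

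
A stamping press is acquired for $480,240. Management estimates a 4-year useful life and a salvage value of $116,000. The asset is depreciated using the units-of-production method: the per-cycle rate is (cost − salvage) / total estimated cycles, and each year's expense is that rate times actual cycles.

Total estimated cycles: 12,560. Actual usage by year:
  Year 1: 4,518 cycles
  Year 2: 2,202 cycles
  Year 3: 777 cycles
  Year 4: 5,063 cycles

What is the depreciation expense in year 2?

$63,858

Depreciable base = $480,240 − $116,000 = $364,240.
Rate = $364,240 / 12,560 cycles = $29 per cycle.
Year 1: 4,518 × $29 = $131,022. Book value $349,218.
Year 2: 2,202 × $29 = $63,858. Book value $285,360.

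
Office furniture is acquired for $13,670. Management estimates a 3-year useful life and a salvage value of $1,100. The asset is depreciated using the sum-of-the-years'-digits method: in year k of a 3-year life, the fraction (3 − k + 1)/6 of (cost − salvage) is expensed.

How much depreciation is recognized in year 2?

$4,190

Depreciable base = $13,670 − $1,100 = $12,570.
Sum of the years' digits = 3+2+1 = 6.
Year 1: $12,570 × 3/6 = $6,285. Book value $7,385.
Year 2: $12,570 × 2/6 = $4,190. Book value $3,195.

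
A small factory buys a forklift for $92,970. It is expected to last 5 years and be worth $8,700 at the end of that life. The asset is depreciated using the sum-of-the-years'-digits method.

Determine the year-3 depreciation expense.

$16,854

Depreciable base = $92,970 − $8,700 = $84,270.
Sum of the years' digits = 5+4+3+2+1 = 15.
Year 1: $84,270 × 5/15 = $28,090. Book value $64,880.
Year 2: $84,270 × 4/15 = $22,472. Book value $42,408.
Year 3: $84,270 × 3/15 = $16,854. Book value $25,554.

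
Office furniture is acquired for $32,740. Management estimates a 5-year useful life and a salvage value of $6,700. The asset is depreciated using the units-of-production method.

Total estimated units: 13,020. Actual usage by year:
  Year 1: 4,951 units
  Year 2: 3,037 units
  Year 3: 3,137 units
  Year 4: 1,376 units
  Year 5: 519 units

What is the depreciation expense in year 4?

Depreciable base = $32,740 − $6,700 = $26,040.
Rate = $26,040 / 13,020 units = $2 per unit.
Year 1: 4,951 × $2 = $9,902. Book value $22,838.
Year 2: 3,037 × $2 = $6,074. Book value $16,764.
Year 3: 3,137 × $2 = $6,274. Book value $10,490.
Year 4: 1,376 × $2 = $2,752. Book value $7,738.

$2,752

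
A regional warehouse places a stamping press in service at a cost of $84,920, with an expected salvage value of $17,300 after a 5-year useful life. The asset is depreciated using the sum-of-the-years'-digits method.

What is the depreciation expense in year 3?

$13,524

Depreciable base = $84,920 − $17,300 = $67,620.
Sum of the years' digits = 5+4+3+2+1 = 15.
Year 1: $67,620 × 5/15 = $22,540. Book value $62,380.
Year 2: $67,620 × 4/15 = $18,032. Book value $44,348.
Year 3: $67,620 × 3/15 = $13,524. Book value $30,824.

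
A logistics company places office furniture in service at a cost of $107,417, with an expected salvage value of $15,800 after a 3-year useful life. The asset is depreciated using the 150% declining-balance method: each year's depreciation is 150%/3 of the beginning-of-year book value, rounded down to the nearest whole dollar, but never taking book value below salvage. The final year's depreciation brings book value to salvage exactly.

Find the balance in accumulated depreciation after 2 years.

Depreciable base = $107,417 − $15,800 = $91,617.
Year 1: ⌊$107,417 × 150%/3⌋ = $53,708. Book value $53,709.
Year 2: ⌊$53,709 × 150%/3⌋ = $26,854. Book value $26,855.
Accumulated through year 2 = $107,417 − $26,855 = $80,562.

$80,562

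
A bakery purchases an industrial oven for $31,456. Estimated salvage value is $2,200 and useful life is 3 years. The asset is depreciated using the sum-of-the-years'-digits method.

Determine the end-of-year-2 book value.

$7,076

Depreciable base = $31,456 − $2,200 = $29,256.
Sum of the years' digits = 3+2+1 = 6.
Year 1: $29,256 × 3/6 = $14,628. Book value $16,828.
Year 2: $29,256 × 2/6 = $9,752. Book value $7,076.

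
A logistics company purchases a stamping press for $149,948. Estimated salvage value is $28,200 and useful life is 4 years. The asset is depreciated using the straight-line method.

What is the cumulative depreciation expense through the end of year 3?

$91,311

Depreciable base = $149,948 − $28,200 = $121,748.
Annual expense = $121,748 / 4 = $30,437.
End of year 1: book value $119,511.
End of year 2: book value $89,074.
End of year 3: book value $58,637.
Accumulated through year 3 = $149,948 − $58,637 = $91,311.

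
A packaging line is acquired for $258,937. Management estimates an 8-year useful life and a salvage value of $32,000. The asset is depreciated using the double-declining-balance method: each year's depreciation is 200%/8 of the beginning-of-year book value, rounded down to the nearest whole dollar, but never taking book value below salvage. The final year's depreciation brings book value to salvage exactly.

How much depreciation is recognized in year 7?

$11,521

Depreciable base = $258,937 − $32,000 = $226,937.
Year 1: ⌊$258,937 × 200%/8⌋ = $64,734. Book value $194,203.
Year 2: ⌊$194,203 × 200%/8⌋ = $48,550. Book value $145,653.
Year 3: ⌊$145,653 × 200%/8⌋ = $36,413. Book value $109,240.
Year 4: ⌊$109,240 × 200%/8⌋ = $27,310. Book value $81,930.
Year 5: ⌊$81,930 × 200%/8⌋ = $20,482. Book value $61,448.
Year 6: ⌊$61,448 × 200%/8⌋ = $15,362. Book value $46,086.
Year 7: ⌊$46,086 × 200%/8⌋ = $11,521. Book value $34,565.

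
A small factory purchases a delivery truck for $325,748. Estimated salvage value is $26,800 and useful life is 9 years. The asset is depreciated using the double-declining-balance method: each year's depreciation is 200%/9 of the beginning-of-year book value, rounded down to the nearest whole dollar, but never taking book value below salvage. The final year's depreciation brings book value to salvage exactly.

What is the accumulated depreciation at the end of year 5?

$233,029

Depreciable base = $325,748 − $26,800 = $298,948.
Year 1: ⌊$325,748 × 200%/9⌋ = $72,388. Book value $253,360.
Year 2: ⌊$253,360 × 200%/9⌋ = $56,302. Book value $197,058.
Year 3: ⌊$197,058 × 200%/9⌋ = $43,790. Book value $153,268.
Year 4: ⌊$153,268 × 200%/9⌋ = $34,059. Book value $119,209.
Year 5: ⌊$119,209 × 200%/9⌋ = $26,490. Book value $92,719.
Accumulated through year 5 = $325,748 − $92,719 = $233,029.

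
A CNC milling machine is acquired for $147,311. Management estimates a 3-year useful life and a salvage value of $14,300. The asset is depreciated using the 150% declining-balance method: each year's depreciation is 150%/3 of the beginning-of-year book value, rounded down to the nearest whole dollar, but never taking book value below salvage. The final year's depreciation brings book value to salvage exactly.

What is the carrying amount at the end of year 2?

$36,828

Depreciable base = $147,311 − $14,300 = $133,011.
Year 1: ⌊$147,311 × 150%/3⌋ = $73,655. Book value $73,656.
Year 2: ⌊$73,656 × 150%/3⌋ = $36,828. Book value $36,828.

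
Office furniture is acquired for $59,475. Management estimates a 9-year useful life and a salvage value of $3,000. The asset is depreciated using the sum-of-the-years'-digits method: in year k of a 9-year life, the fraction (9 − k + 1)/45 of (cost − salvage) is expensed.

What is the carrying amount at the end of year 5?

Depreciable base = $59,475 − $3,000 = $56,475.
Sum of the years' digits = 9+8+7+6+5+4+3+2+1 = 45.
Year 1: $56,475 × 9/45 = $11,295. Book value $48,180.
Year 2: $56,475 × 8/45 = $10,040. Book value $38,140.
Year 3: $56,475 × 7/45 = $8,785. Book value $29,355.
Year 4: $56,475 × 6/45 = $7,530. Book value $21,825.
Year 5: $56,475 × 5/45 = $6,275. Book value $15,550.

$15,550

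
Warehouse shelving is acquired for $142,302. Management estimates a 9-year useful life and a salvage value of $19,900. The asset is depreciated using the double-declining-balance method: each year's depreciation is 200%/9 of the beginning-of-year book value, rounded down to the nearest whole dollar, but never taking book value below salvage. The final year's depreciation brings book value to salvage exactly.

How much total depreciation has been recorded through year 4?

Depreciable base = $142,302 − $19,900 = $122,402.
Year 1: ⌊$142,302 × 200%/9⌋ = $31,622. Book value $110,680.
Year 2: ⌊$110,680 × 200%/9⌋ = $24,595. Book value $86,085.
Year 3: ⌊$86,085 × 200%/9⌋ = $19,130. Book value $66,955.
Year 4: ⌊$66,955 × 200%/9⌋ = $14,878. Book value $52,077.
Accumulated through year 4 = $142,302 − $52,077 = $90,225.

$90,225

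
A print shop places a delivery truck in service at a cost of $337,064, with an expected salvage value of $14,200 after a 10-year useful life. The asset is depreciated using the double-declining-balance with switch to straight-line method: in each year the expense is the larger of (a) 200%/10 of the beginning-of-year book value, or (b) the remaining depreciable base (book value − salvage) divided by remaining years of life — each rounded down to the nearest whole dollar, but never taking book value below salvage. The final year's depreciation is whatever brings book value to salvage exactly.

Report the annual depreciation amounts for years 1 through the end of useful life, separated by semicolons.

Depreciable base = $337,064 − $14,200 = $322,864.
Year 1: DB = ⌊$337,064 × 200%/10⌋ = $67,412; SL = ⌊$322,864/10⌋ = $32,286 → take DB $67,412. Book value $269,652.
Year 2: DB = ⌊$269,652 × 200%/10⌋ = $53,930; SL = ⌊$255,452/9⌋ = $28,383 → take DB $53,930. Book value $215,722.
Year 3: DB = ⌊$215,722 × 200%/10⌋ = $43,144; SL = ⌊$201,522/8⌋ = $25,190 → take DB $43,144. Book value $172,578.
Year 4: DB = ⌊$172,578 × 200%/10⌋ = $34,515; SL = ⌊$158,378/7⌋ = $22,625 → take DB $34,515. Book value $138,063.
Year 5: DB = ⌊$138,063 × 200%/10⌋ = $27,612; SL = ⌊$123,863/6⌋ = $20,643 → take DB $27,612. Book value $110,451.
Year 6: DB = ⌊$110,451 × 200%/10⌋ = $22,090; SL = ⌊$96,251/5⌋ = $19,250 → take DB $22,090. Book value $88,361.
Year 7: DB = ⌊$88,361 × 200%/10⌋ = $17,672; SL = ⌊$74,161/4⌋ = $18,540 → take SL $18,540. Book value $69,821.
Year 8: DB = ⌊$69,821 × 200%/10⌋ = $13,964; SL = ⌊$55,621/3⌋ = $18,540 → take SL $18,540. Book value $51,281.
Year 9: DB = ⌊$51,281 × 200%/10⌋ = $10,256; SL = ⌊$37,081/2⌋ = $18,540 → take SL $18,540. Book value $32,741.
Year 10 (final): $32,741 − $14,200 = $18,541. Book value $14,200.

$67,412; $53,930; $43,144; $34,515; $27,612; $22,090; $18,540; $18,540; $18,540; $18,541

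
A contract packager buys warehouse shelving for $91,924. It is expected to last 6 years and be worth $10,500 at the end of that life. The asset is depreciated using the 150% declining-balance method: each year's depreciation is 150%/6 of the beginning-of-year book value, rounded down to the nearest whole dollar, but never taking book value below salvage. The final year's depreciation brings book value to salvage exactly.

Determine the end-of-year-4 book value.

$29,086

Depreciable base = $91,924 − $10,500 = $81,424.
Year 1: ⌊$91,924 × 150%/6⌋ = $22,981. Book value $68,943.
Year 2: ⌊$68,943 × 150%/6⌋ = $17,235. Book value $51,708.
Year 3: ⌊$51,708 × 150%/6⌋ = $12,927. Book value $38,781.
Year 4: ⌊$38,781 × 150%/6⌋ = $9,695. Book value $29,086.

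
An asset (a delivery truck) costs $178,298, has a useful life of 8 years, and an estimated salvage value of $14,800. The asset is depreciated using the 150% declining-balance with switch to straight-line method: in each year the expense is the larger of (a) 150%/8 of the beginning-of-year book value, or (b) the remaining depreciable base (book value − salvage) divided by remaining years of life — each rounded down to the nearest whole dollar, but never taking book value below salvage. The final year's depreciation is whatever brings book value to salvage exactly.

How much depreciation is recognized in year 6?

Depreciable base = $178,298 − $14,800 = $163,498.
Year 1: DB = ⌊$178,298 × 150%/8⌋ = $33,430; SL = ⌊$163,498/8⌋ = $20,437 → take DB $33,430. Book value $144,868.
Year 2: DB = ⌊$144,868 × 150%/8⌋ = $27,162; SL = ⌊$130,068/7⌋ = $18,581 → take DB $27,162. Book value $117,706.
Year 3: DB = ⌊$117,706 × 150%/8⌋ = $22,069; SL = ⌊$102,906/6⌋ = $17,151 → take DB $22,069. Book value $95,637.
Year 4: DB = ⌊$95,637 × 150%/8⌋ = $17,931; SL = ⌊$80,837/5⌋ = $16,167 → take DB $17,931. Book value $77,706.
Year 5: DB = ⌊$77,706 × 150%/8⌋ = $14,569; SL = ⌊$62,906/4⌋ = $15,726 → take SL $15,726. Book value $61,980.
Year 6: DB = ⌊$61,980 × 150%/8⌋ = $11,621; SL = ⌊$47,180/3⌋ = $15,726 → take SL $15,726. Book value $46,254.

$15,726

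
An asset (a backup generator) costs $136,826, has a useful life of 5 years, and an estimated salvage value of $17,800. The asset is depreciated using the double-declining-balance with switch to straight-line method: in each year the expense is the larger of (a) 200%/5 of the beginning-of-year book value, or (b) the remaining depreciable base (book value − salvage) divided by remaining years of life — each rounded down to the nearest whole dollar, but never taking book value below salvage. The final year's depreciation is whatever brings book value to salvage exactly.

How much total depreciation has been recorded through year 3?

Depreciable base = $136,826 − $17,800 = $119,026.
Year 1: DB = ⌊$136,826 × 200%/5⌋ = $54,730; SL = ⌊$119,026/5⌋ = $23,805 → take DB $54,730. Book value $82,096.
Year 2: DB = ⌊$82,096 × 200%/5⌋ = $32,838; SL = ⌊$64,296/4⌋ = $16,074 → take DB $32,838. Book value $49,258.
Year 3: DB = ⌊$49,258 × 200%/5⌋ = $19,703; SL = ⌊$31,458/3⌋ = $10,486 → take DB $19,703. Book value $29,555.
Accumulated through year 3 = $136,826 − $29,555 = $107,271.

$107,271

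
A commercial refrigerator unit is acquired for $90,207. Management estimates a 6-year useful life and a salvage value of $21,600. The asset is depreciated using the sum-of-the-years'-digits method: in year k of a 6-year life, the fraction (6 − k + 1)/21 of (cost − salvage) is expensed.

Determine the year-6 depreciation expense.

Depreciable base = $90,207 − $21,600 = $68,607.
Sum of the years' digits = 6+5+4+3+2+1 = 21.
Year 1: $68,607 × 6/21 = $19,602. Book value $70,605.
Year 2: $68,607 × 5/21 = $16,335. Book value $54,270.
Year 3: $68,607 × 4/21 = $13,068. Book value $41,202.
Year 4: $68,607 × 3/21 = $9,801. Book value $31,401.
Year 5: $68,607 × 2/21 = $6,534. Book value $24,867.
Year 6: $68,607 × 1/21 = $3,267. Book value $21,600.

$3,267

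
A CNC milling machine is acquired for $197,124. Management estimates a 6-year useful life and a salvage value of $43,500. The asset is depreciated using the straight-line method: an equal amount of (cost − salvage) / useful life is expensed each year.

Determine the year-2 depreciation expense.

Depreciable base = $197,124 − $43,500 = $153,624.
Annual expense = $153,624 / 6 = $25,604.

$25,604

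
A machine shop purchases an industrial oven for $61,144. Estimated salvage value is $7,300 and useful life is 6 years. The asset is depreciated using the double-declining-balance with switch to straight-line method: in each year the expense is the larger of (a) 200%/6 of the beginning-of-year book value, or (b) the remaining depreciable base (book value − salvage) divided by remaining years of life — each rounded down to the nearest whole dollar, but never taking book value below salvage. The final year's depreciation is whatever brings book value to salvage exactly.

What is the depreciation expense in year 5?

$4,026

Depreciable base = $61,144 − $7,300 = $53,844.
Year 1: DB = ⌊$61,144 × 200%/6⌋ = $20,381; SL = ⌊$53,844/6⌋ = $8,974 → take DB $20,381. Book value $40,763.
Year 2: DB = ⌊$40,763 × 200%/6⌋ = $13,587; SL = ⌊$33,463/5⌋ = $6,692 → take DB $13,587. Book value $27,176.
Year 3: DB = ⌊$27,176 × 200%/6⌋ = $9,058; SL = ⌊$19,876/4⌋ = $4,969 → take DB $9,058. Book value $18,118.
Year 4: DB = ⌊$18,118 × 200%/6⌋ = $6,039; SL = ⌊$10,818/3⌋ = $3,606 → take DB $6,039. Book value $12,079.
Year 5: DB = ⌊$12,079 × 200%/6⌋ = $4,026; SL = ⌊$4,779/2⌋ = $2,389 → take DB $4,026. Book value $8,053.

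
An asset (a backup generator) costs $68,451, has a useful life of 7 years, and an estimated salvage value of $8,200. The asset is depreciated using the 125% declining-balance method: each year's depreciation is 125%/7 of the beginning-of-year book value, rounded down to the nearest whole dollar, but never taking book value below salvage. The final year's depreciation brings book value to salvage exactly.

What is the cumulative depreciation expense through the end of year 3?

Depreciable base = $68,451 − $8,200 = $60,251.
Year 1: ⌊$68,451 × 125%/7⌋ = $12,223. Book value $56,228.
Year 2: ⌊$56,228 × 125%/7⌋ = $10,040. Book value $46,188.
Year 3: ⌊$46,188 × 125%/7⌋ = $8,247. Book value $37,941.
Accumulated through year 3 = $68,451 − $37,941 = $30,510.

$30,510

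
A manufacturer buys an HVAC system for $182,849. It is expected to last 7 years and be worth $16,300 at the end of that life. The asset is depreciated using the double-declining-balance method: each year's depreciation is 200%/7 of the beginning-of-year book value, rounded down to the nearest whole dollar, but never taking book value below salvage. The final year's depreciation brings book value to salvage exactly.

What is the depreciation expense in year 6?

Depreciable base = $182,849 − $16,300 = $166,549.
Year 1: ⌊$182,849 × 200%/7⌋ = $52,242. Book value $130,607.
Year 2: ⌊$130,607 × 200%/7⌋ = $37,316. Book value $93,291.
Year 3: ⌊$93,291 × 200%/7⌋ = $26,654. Book value $66,637.
Year 4: ⌊$66,637 × 200%/7⌋ = $19,039. Book value $47,598.
Year 5: ⌊$47,598 × 200%/7⌋ = $13,599. Book value $33,999.
Year 6: ⌊$33,999 × 200%/7⌋ = $9,714. Book value $24,285.

$9,714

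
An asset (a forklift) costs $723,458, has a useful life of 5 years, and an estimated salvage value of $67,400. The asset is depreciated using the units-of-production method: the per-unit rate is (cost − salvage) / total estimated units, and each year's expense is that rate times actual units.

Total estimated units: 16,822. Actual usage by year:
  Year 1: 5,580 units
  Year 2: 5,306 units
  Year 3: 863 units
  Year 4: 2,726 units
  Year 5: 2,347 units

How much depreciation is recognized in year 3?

Depreciable base = $723,458 − $67,400 = $656,058.
Rate = $656,058 / 16,822 units = $39 per unit.
Year 1: 5,580 × $39 = $217,620. Book value $505,838.
Year 2: 5,306 × $39 = $206,934. Book value $298,904.
Year 3: 863 × $39 = $33,657. Book value $265,247.

$33,657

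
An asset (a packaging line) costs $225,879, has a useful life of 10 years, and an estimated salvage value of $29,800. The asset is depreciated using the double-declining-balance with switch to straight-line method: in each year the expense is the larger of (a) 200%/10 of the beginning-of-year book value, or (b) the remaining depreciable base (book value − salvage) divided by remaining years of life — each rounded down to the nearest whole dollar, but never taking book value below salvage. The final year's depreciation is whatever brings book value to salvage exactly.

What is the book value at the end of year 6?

$59,215

Depreciable base = $225,879 − $29,800 = $196,079.
Year 1: DB = ⌊$225,879 × 200%/10⌋ = $45,175; SL = ⌊$196,079/10⌋ = $19,607 → take DB $45,175. Book value $180,704.
Year 2: DB = ⌊$180,704 × 200%/10⌋ = $36,140; SL = ⌊$150,904/9⌋ = $16,767 → take DB $36,140. Book value $144,564.
Year 3: DB = ⌊$144,564 × 200%/10⌋ = $28,912; SL = ⌊$114,764/8⌋ = $14,345 → take DB $28,912. Book value $115,652.
Year 4: DB = ⌊$115,652 × 200%/10⌋ = $23,130; SL = ⌊$85,852/7⌋ = $12,264 → take DB $23,130. Book value $92,522.
Year 5: DB = ⌊$92,522 × 200%/10⌋ = $18,504; SL = ⌊$62,722/6⌋ = $10,453 → take DB $18,504. Book value $74,018.
Year 6: DB = ⌊$74,018 × 200%/10⌋ = $14,803; SL = ⌊$44,218/5⌋ = $8,843 → take DB $14,803. Book value $59,215.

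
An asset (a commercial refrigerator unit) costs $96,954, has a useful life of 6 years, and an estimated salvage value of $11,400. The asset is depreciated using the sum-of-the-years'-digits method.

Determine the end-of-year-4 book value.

$23,622

Depreciable base = $96,954 − $11,400 = $85,554.
Sum of the years' digits = 6+5+4+3+2+1 = 21.
Year 1: $85,554 × 6/21 = $24,444. Book value $72,510.
Year 2: $85,554 × 5/21 = $20,370. Book value $52,140.
Year 3: $85,554 × 4/21 = $16,296. Book value $35,844.
Year 4: $85,554 × 3/21 = $12,222. Book value $23,622.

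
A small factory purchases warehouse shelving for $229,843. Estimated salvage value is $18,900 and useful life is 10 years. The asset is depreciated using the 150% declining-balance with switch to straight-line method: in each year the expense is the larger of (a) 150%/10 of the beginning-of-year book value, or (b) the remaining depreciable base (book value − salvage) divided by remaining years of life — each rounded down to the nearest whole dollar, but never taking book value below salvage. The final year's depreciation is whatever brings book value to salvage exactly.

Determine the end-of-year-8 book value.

$52,134

Depreciable base = $229,843 − $18,900 = $210,943.
Year 1: DB = ⌊$229,843 × 150%/10⌋ = $34,476; SL = ⌊$210,943/10⌋ = $21,094 → take DB $34,476. Book value $195,367.
Year 2: DB = ⌊$195,367 × 150%/10⌋ = $29,305; SL = ⌊$176,467/9⌋ = $19,607 → take DB $29,305. Book value $166,062.
Year 3: DB = ⌊$166,062 × 150%/10⌋ = $24,909; SL = ⌊$147,162/8⌋ = $18,395 → take DB $24,909. Book value $141,153.
Year 4: DB = ⌊$141,153 × 150%/10⌋ = $21,172; SL = ⌊$122,253/7⌋ = $17,464 → take DB $21,172. Book value $119,981.
Year 5: DB = ⌊$119,981 × 150%/10⌋ = $17,997; SL = ⌊$101,081/6⌋ = $16,846 → take DB $17,997. Book value $101,984.
Year 6: DB = ⌊$101,984 × 150%/10⌋ = $15,297; SL = ⌊$83,084/5⌋ = $16,616 → take SL $16,616. Book value $85,368.
Year 7: DB = ⌊$85,368 × 150%/10⌋ = $12,805; SL = ⌊$66,468/4⌋ = $16,617 → take SL $16,617. Book value $68,751.
Year 8: DB = ⌊$68,751 × 150%/10⌋ = $10,312; SL = ⌊$49,851/3⌋ = $16,617 → take SL $16,617. Book value $52,134.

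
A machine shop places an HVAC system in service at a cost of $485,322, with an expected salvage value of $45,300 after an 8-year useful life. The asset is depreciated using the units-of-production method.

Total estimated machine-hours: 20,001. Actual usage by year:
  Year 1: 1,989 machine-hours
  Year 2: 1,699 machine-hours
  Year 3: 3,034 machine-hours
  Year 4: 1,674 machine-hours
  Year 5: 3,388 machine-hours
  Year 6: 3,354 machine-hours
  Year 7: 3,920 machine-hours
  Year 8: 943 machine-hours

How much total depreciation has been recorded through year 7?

Depreciable base = $485,322 − $45,300 = $440,022.
Rate = $440,022 / 20,001 machine-hours = $22 per machine-hour.
Year 1: 1,989 × $22 = $43,758. Book value $441,564.
Year 2: 1,699 × $22 = $37,378. Book value $404,186.
Year 3: 3,034 × $22 = $66,748. Book value $337,438.
Year 4: 1,674 × $22 = $36,828. Book value $300,610.
Year 5: 3,388 × $22 = $74,536. Book value $226,074.
Year 6: 3,354 × $22 = $73,788. Book value $152,286.
Year 7: 3,920 × $22 = $86,240. Book value $66,046.
Accumulated through year 7 = $485,322 − $66,046 = $419,276.

$419,276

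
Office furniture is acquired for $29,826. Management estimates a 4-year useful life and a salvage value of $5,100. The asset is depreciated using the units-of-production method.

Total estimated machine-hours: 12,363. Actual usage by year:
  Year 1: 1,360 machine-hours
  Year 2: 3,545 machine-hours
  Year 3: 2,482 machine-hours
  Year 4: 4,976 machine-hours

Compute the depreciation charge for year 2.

$7,090

Depreciable base = $29,826 − $5,100 = $24,726.
Rate = $24,726 / 12,363 machine-hours = $2 per machine-hour.
Year 1: 1,360 × $2 = $2,720. Book value $27,106.
Year 2: 3,545 × $2 = $7,090. Book value $20,016.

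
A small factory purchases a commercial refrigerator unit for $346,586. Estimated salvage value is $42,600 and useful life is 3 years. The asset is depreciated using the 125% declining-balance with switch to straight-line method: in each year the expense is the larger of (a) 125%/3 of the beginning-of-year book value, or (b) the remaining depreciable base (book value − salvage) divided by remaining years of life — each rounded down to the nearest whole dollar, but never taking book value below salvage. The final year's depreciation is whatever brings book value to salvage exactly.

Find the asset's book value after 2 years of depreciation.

$117,936

Depreciable base = $346,586 − $42,600 = $303,986.
Year 1: DB = ⌊$346,586 × 125%/3⌋ = $144,410; SL = ⌊$303,986/3⌋ = $101,328 → take DB $144,410. Book value $202,176.
Year 2: DB = ⌊$202,176 × 125%/3⌋ = $84,240; SL = ⌊$159,576/2⌋ = $79,788 → take DB $84,240. Book value $117,936.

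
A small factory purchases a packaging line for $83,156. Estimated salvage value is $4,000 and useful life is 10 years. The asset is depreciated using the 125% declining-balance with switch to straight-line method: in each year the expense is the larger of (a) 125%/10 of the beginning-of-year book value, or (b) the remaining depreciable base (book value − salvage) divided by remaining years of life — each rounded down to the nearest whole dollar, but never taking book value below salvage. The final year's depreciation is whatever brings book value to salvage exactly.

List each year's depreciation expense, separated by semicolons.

Depreciable base = $83,156 − $4,000 = $79,156.
Year 1: DB = ⌊$83,156 × 125%/10⌋ = $10,394; SL = ⌊$79,156/10⌋ = $7,915 → take DB $10,394. Book value $72,762.
Year 2: DB = ⌊$72,762 × 125%/10⌋ = $9,095; SL = ⌊$68,762/9⌋ = $7,640 → take DB $9,095. Book value $63,667.
Year 3: DB = ⌊$63,667 × 125%/10⌋ = $7,958; SL = ⌊$59,667/8⌋ = $7,458 → take DB $7,958. Book value $55,709.
Year 4: DB = ⌊$55,709 × 125%/10⌋ = $6,963; SL = ⌊$51,709/7⌋ = $7,387 → take SL $7,387. Book value $48,322.
Year 5: DB = ⌊$48,322 × 125%/10⌋ = $6,040; SL = ⌊$44,322/6⌋ = $7,387 → take SL $7,387. Book value $40,935.
Year 6: DB = ⌊$40,935 × 125%/10⌋ = $5,116; SL = ⌊$36,935/5⌋ = $7,387 → take SL $7,387. Book value $33,548.
Year 7: DB = ⌊$33,548 × 125%/10⌋ = $4,193; SL = ⌊$29,548/4⌋ = $7,387 → take SL $7,387. Book value $26,161.
Year 8: DB = ⌊$26,161 × 125%/10⌋ = $3,270; SL = ⌊$22,161/3⌋ = $7,387 → take SL $7,387. Book value $18,774.
Year 9: DB = ⌊$18,774 × 125%/10⌋ = $2,346; SL = ⌊$14,774/2⌋ = $7,387 → take SL $7,387. Book value $11,387.
Year 10 (final): $11,387 − $4,000 = $7,387. Book value $4,000.

$10,394; $9,095; $7,958; $7,387; $7,387; $7,387; $7,387; $7,387; $7,387; $7,387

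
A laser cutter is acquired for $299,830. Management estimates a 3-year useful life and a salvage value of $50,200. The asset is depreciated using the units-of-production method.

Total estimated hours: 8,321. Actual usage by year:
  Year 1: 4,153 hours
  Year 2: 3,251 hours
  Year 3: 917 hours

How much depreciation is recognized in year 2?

Depreciable base = $299,830 − $50,200 = $249,630.
Rate = $249,630 / 8,321 hours = $30 per hour.
Year 1: 4,153 × $30 = $124,590. Book value $175,240.
Year 2: 3,251 × $30 = $97,530. Book value $77,710.

$97,530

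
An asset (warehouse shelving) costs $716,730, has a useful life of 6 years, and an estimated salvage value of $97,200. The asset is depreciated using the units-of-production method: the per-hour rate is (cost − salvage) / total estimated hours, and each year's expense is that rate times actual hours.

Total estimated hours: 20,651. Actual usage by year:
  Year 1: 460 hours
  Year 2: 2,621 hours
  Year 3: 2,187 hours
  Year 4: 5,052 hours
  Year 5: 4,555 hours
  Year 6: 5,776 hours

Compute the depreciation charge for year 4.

$151,560

Depreciable base = $716,730 − $97,200 = $619,530.
Rate = $619,530 / 20,651 hours = $30 per hour.
Year 1: 460 × $30 = $13,800. Book value $702,930.
Year 2: 2,621 × $30 = $78,630. Book value $624,300.
Year 3: 2,187 × $30 = $65,610. Book value $558,690.
Year 4: 5,052 × $30 = $151,560. Book value $407,130.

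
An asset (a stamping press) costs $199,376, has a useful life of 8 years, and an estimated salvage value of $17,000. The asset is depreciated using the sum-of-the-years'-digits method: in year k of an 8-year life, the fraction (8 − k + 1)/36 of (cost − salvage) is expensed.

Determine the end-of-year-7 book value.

Depreciable base = $199,376 − $17,000 = $182,376.
Sum of the years' digits = 8+7+6+5+4+3+2+1 = 36.
Year 1: $182,376 × 8/36 = $40,528. Book value $158,848.
Year 2: $182,376 × 7/36 = $35,462. Book value $123,386.
Year 3: $182,376 × 6/36 = $30,396. Book value $92,990.
Year 4: $182,376 × 5/36 = $25,330. Book value $67,660.
Year 5: $182,376 × 4/36 = $20,264. Book value $47,396.
Year 6: $182,376 × 3/36 = $15,198. Book value $32,198.
Year 7: $182,376 × 2/36 = $10,132. Book value $22,066.

$22,066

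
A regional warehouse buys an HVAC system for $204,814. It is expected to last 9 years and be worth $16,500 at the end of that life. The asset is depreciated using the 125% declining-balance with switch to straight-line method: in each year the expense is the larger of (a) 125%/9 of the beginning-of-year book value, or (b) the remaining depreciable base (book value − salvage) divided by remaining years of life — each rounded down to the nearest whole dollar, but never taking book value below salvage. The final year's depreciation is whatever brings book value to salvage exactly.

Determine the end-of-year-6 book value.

Depreciable base = $204,814 − $16,500 = $188,314.
Year 1: DB = ⌊$204,814 × 125%/9⌋ = $28,446; SL = ⌊$188,314/9⌋ = $20,923 → take DB $28,446. Book value $176,368.
Year 2: DB = ⌊$176,368 × 125%/9⌋ = $24,495; SL = ⌊$159,868/8⌋ = $19,983 → take DB $24,495. Book value $151,873.
Year 3: DB = ⌊$151,873 × 125%/9⌋ = $21,093; SL = ⌊$135,373/7⌋ = $19,339 → take DB $21,093. Book value $130,780.
Year 4: DB = ⌊$130,780 × 125%/9⌋ = $18,163; SL = ⌊$114,280/6⌋ = $19,046 → take SL $19,046. Book value $111,734.
Year 5: DB = ⌊$111,734 × 125%/9⌋ = $15,518; SL = ⌊$95,234/5⌋ = $19,046 → take SL $19,046. Book value $92,688.
Year 6: DB = ⌊$92,688 × 125%/9⌋ = $12,873; SL = ⌊$76,188/4⌋ = $19,047 → take SL $19,047. Book value $73,641.

$73,641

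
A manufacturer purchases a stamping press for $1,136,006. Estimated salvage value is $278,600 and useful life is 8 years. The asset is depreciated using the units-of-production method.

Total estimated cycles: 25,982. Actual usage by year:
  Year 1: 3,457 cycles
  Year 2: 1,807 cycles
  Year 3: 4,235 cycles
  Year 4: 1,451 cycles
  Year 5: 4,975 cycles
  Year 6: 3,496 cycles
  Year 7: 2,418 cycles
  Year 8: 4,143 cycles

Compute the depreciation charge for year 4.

$47,883

Depreciable base = $1,136,006 − $278,600 = $857,406.
Rate = $857,406 / 25,982 cycles = $33 per cycle.
Year 1: 3,457 × $33 = $114,081. Book value $1,021,925.
Year 2: 1,807 × $33 = $59,631. Book value $962,294.
Year 3: 4,235 × $33 = $139,755. Book value $822,539.
Year 4: 1,451 × $33 = $47,883. Book value $774,656.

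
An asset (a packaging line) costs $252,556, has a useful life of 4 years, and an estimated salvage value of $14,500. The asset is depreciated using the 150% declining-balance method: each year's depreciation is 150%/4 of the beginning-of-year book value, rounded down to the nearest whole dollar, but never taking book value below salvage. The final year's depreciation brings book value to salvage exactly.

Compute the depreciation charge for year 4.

Depreciable base = $252,556 − $14,500 = $238,056.
Year 1: ⌊$252,556 × 150%/4⌋ = $94,708. Book value $157,848.
Year 2: ⌊$157,848 × 150%/4⌋ = $59,193. Book value $98,655.
Year 3: ⌊$98,655 × 150%/4⌋ = $36,995. Book value $61,660.
Year 4 (final): $61,660 − $14,500 = $47,160. Book value $14,500.

$47,160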